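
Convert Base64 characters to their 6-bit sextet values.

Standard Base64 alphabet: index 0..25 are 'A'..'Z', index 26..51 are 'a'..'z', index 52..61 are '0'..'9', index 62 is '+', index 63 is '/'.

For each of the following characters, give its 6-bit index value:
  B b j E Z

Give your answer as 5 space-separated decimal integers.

'B': A..Z range, ord('B') − ord('A') = 1
'b': a..z range, 26 + ord('b') − ord('a') = 27
'j': a..z range, 26 + ord('j') − ord('a') = 35
'E': A..Z range, ord('E') − ord('A') = 4
'Z': A..Z range, ord('Z') − ord('A') = 25

Answer: 1 27 35 4 25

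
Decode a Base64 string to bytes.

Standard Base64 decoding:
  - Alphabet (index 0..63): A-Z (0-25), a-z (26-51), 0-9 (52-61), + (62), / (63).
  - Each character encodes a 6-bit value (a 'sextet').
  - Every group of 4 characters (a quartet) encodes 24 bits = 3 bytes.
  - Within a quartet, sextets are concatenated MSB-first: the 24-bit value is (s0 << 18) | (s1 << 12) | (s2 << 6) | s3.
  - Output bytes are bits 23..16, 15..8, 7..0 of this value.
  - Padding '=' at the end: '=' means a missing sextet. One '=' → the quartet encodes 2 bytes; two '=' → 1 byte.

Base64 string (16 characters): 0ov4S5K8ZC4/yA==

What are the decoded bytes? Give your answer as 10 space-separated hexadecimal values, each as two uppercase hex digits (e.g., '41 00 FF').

Answer: D2 8B F8 4B 92 BC 64 2E 3F C8

Derivation:
After char 0 ('0'=52): chars_in_quartet=1 acc=0x34 bytes_emitted=0
After char 1 ('o'=40): chars_in_quartet=2 acc=0xD28 bytes_emitted=0
After char 2 ('v'=47): chars_in_quartet=3 acc=0x34A2F bytes_emitted=0
After char 3 ('4'=56): chars_in_quartet=4 acc=0xD28BF8 -> emit D2 8B F8, reset; bytes_emitted=3
After char 4 ('S'=18): chars_in_quartet=1 acc=0x12 bytes_emitted=3
After char 5 ('5'=57): chars_in_quartet=2 acc=0x4B9 bytes_emitted=3
After char 6 ('K'=10): chars_in_quartet=3 acc=0x12E4A bytes_emitted=3
After char 7 ('8'=60): chars_in_quartet=4 acc=0x4B92BC -> emit 4B 92 BC, reset; bytes_emitted=6
After char 8 ('Z'=25): chars_in_quartet=1 acc=0x19 bytes_emitted=6
After char 9 ('C'=2): chars_in_quartet=2 acc=0x642 bytes_emitted=6
After char 10 ('4'=56): chars_in_quartet=3 acc=0x190B8 bytes_emitted=6
After char 11 ('/'=63): chars_in_quartet=4 acc=0x642E3F -> emit 64 2E 3F, reset; bytes_emitted=9
After char 12 ('y'=50): chars_in_quartet=1 acc=0x32 bytes_emitted=9
After char 13 ('A'=0): chars_in_quartet=2 acc=0xC80 bytes_emitted=9
Padding '==': partial quartet acc=0xC80 -> emit C8; bytes_emitted=10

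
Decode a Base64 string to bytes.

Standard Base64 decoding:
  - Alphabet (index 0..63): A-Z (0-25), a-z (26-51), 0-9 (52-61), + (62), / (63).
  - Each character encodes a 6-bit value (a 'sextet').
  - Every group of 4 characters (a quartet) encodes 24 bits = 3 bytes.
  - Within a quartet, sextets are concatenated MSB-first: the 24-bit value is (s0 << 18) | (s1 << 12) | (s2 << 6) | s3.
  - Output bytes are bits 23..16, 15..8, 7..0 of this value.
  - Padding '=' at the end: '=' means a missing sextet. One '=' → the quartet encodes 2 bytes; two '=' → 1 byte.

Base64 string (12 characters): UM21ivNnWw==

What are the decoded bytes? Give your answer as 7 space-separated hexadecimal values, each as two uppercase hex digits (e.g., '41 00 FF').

After char 0 ('U'=20): chars_in_quartet=1 acc=0x14 bytes_emitted=0
After char 1 ('M'=12): chars_in_quartet=2 acc=0x50C bytes_emitted=0
After char 2 ('2'=54): chars_in_quartet=3 acc=0x14336 bytes_emitted=0
After char 3 ('1'=53): chars_in_quartet=4 acc=0x50CDB5 -> emit 50 CD B5, reset; bytes_emitted=3
After char 4 ('i'=34): chars_in_quartet=1 acc=0x22 bytes_emitted=3
After char 5 ('v'=47): chars_in_quartet=2 acc=0x8AF bytes_emitted=3
After char 6 ('N'=13): chars_in_quartet=3 acc=0x22BCD bytes_emitted=3
After char 7 ('n'=39): chars_in_quartet=4 acc=0x8AF367 -> emit 8A F3 67, reset; bytes_emitted=6
After char 8 ('W'=22): chars_in_quartet=1 acc=0x16 bytes_emitted=6
After char 9 ('w'=48): chars_in_quartet=2 acc=0x5B0 bytes_emitted=6
Padding '==': partial quartet acc=0x5B0 -> emit 5B; bytes_emitted=7

Answer: 50 CD B5 8A F3 67 5B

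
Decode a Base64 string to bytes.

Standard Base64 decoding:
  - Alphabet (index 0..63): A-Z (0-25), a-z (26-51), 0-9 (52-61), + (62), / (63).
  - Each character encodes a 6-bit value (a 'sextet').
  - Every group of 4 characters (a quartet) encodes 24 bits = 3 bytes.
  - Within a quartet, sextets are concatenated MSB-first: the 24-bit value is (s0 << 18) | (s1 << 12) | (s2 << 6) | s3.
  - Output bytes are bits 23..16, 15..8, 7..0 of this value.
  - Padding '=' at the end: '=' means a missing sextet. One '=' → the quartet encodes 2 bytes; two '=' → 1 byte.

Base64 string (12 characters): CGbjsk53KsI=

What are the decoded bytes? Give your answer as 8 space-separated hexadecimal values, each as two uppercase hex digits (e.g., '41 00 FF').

After char 0 ('C'=2): chars_in_quartet=1 acc=0x2 bytes_emitted=0
After char 1 ('G'=6): chars_in_quartet=2 acc=0x86 bytes_emitted=0
After char 2 ('b'=27): chars_in_quartet=3 acc=0x219B bytes_emitted=0
After char 3 ('j'=35): chars_in_quartet=4 acc=0x866E3 -> emit 08 66 E3, reset; bytes_emitted=3
After char 4 ('s'=44): chars_in_quartet=1 acc=0x2C bytes_emitted=3
After char 5 ('k'=36): chars_in_quartet=2 acc=0xB24 bytes_emitted=3
After char 6 ('5'=57): chars_in_quartet=3 acc=0x2C939 bytes_emitted=3
After char 7 ('3'=55): chars_in_quartet=4 acc=0xB24E77 -> emit B2 4E 77, reset; bytes_emitted=6
After char 8 ('K'=10): chars_in_quartet=1 acc=0xA bytes_emitted=6
After char 9 ('s'=44): chars_in_quartet=2 acc=0x2AC bytes_emitted=6
After char 10 ('I'=8): chars_in_quartet=3 acc=0xAB08 bytes_emitted=6
Padding '=': partial quartet acc=0xAB08 -> emit 2A C2; bytes_emitted=8

Answer: 08 66 E3 B2 4E 77 2A C2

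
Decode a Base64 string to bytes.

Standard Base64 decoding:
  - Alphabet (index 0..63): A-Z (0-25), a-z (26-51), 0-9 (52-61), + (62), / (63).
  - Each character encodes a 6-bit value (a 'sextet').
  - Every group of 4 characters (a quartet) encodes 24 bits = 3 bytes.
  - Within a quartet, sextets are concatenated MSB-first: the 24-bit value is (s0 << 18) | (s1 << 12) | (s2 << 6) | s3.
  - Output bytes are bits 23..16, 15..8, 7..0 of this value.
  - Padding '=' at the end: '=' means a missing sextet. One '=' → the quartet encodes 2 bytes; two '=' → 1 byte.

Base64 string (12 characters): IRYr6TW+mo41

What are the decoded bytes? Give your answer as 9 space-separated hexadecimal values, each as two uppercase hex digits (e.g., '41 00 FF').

Answer: 21 16 2B E9 35 BE 9A 8E 35

Derivation:
After char 0 ('I'=8): chars_in_quartet=1 acc=0x8 bytes_emitted=0
After char 1 ('R'=17): chars_in_quartet=2 acc=0x211 bytes_emitted=0
After char 2 ('Y'=24): chars_in_quartet=3 acc=0x8458 bytes_emitted=0
After char 3 ('r'=43): chars_in_quartet=4 acc=0x21162B -> emit 21 16 2B, reset; bytes_emitted=3
After char 4 ('6'=58): chars_in_quartet=1 acc=0x3A bytes_emitted=3
After char 5 ('T'=19): chars_in_quartet=2 acc=0xE93 bytes_emitted=3
After char 6 ('W'=22): chars_in_quartet=3 acc=0x3A4D6 bytes_emitted=3
After char 7 ('+'=62): chars_in_quartet=4 acc=0xE935BE -> emit E9 35 BE, reset; bytes_emitted=6
After char 8 ('m'=38): chars_in_quartet=1 acc=0x26 bytes_emitted=6
After char 9 ('o'=40): chars_in_quartet=2 acc=0x9A8 bytes_emitted=6
After char 10 ('4'=56): chars_in_quartet=3 acc=0x26A38 bytes_emitted=6
After char 11 ('1'=53): chars_in_quartet=4 acc=0x9A8E35 -> emit 9A 8E 35, reset; bytes_emitted=9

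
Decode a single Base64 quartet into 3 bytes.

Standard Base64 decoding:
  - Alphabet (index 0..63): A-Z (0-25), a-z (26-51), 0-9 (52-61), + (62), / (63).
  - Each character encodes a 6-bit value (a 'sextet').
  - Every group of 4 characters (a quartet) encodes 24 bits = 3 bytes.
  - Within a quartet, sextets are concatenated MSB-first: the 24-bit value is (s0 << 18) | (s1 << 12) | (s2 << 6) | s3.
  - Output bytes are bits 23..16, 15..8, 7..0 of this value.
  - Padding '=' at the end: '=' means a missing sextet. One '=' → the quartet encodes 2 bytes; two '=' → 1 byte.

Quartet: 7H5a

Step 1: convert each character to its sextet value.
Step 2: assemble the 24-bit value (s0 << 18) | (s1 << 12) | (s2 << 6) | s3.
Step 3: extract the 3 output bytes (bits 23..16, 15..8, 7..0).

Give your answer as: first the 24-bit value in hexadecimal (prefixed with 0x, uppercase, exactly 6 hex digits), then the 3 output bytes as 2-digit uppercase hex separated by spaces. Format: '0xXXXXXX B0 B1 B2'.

Answer: 0xEC7E5A EC 7E 5A

Derivation:
Sextets: 7=59, H=7, 5=57, a=26
24-bit: (59<<18) | (7<<12) | (57<<6) | 26
      = 0xEC0000 | 0x007000 | 0x000E40 | 0x00001A
      = 0xEC7E5A
Bytes: (v>>16)&0xFF=EC, (v>>8)&0xFF=7E, v&0xFF=5A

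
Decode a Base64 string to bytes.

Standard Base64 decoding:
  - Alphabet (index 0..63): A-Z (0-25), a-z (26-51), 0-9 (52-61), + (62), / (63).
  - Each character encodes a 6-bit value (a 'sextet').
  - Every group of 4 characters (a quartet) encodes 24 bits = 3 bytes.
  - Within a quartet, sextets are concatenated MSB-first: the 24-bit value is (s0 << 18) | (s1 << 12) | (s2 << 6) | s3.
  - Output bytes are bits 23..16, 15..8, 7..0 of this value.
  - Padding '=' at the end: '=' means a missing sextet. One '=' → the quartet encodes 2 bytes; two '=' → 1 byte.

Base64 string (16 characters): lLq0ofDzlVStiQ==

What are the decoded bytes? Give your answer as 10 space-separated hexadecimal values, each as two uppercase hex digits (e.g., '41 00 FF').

After char 0 ('l'=37): chars_in_quartet=1 acc=0x25 bytes_emitted=0
After char 1 ('L'=11): chars_in_quartet=2 acc=0x94B bytes_emitted=0
After char 2 ('q'=42): chars_in_quartet=3 acc=0x252EA bytes_emitted=0
After char 3 ('0'=52): chars_in_quartet=4 acc=0x94BAB4 -> emit 94 BA B4, reset; bytes_emitted=3
After char 4 ('o'=40): chars_in_quartet=1 acc=0x28 bytes_emitted=3
After char 5 ('f'=31): chars_in_quartet=2 acc=0xA1F bytes_emitted=3
After char 6 ('D'=3): chars_in_quartet=3 acc=0x287C3 bytes_emitted=3
After char 7 ('z'=51): chars_in_quartet=4 acc=0xA1F0F3 -> emit A1 F0 F3, reset; bytes_emitted=6
After char 8 ('l'=37): chars_in_quartet=1 acc=0x25 bytes_emitted=6
After char 9 ('V'=21): chars_in_quartet=2 acc=0x955 bytes_emitted=6
After char 10 ('S'=18): chars_in_quartet=3 acc=0x25552 bytes_emitted=6
After char 11 ('t'=45): chars_in_quartet=4 acc=0x9554AD -> emit 95 54 AD, reset; bytes_emitted=9
After char 12 ('i'=34): chars_in_quartet=1 acc=0x22 bytes_emitted=9
After char 13 ('Q'=16): chars_in_quartet=2 acc=0x890 bytes_emitted=9
Padding '==': partial quartet acc=0x890 -> emit 89; bytes_emitted=10

Answer: 94 BA B4 A1 F0 F3 95 54 AD 89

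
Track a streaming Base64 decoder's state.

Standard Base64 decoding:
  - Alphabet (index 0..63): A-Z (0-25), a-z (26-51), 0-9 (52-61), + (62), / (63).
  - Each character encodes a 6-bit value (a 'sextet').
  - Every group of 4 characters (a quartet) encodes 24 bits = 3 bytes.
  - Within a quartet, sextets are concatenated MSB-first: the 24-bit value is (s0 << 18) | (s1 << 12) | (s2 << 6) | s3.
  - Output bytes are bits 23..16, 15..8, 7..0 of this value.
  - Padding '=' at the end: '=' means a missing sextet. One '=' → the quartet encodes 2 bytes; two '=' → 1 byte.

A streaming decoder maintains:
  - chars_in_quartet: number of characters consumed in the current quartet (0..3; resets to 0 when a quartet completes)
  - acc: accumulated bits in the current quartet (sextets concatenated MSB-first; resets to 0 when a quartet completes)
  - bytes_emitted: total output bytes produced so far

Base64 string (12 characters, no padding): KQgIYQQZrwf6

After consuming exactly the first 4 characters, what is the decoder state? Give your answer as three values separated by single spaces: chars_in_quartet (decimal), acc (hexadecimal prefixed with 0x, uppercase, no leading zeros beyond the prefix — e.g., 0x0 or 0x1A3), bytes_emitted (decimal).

After char 0 ('K'=10): chars_in_quartet=1 acc=0xA bytes_emitted=0
After char 1 ('Q'=16): chars_in_quartet=2 acc=0x290 bytes_emitted=0
After char 2 ('g'=32): chars_in_quartet=3 acc=0xA420 bytes_emitted=0
After char 3 ('I'=8): chars_in_quartet=4 acc=0x290808 -> emit 29 08 08, reset; bytes_emitted=3

Answer: 0 0x0 3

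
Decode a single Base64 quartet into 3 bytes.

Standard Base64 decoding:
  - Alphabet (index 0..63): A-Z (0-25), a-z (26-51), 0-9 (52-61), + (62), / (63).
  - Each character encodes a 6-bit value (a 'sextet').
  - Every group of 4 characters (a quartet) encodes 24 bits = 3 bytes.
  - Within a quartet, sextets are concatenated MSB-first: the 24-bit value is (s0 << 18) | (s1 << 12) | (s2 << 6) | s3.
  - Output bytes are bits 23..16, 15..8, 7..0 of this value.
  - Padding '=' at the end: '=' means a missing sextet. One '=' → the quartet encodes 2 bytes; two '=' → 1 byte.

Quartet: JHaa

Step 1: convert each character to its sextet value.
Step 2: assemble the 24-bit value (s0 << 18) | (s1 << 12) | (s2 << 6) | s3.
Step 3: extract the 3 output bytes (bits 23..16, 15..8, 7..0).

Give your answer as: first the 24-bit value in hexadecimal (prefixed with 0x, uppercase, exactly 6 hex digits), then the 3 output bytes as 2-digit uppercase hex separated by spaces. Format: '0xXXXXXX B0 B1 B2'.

Sextets: J=9, H=7, a=26, a=26
24-bit: (9<<18) | (7<<12) | (26<<6) | 26
      = 0x240000 | 0x007000 | 0x000680 | 0x00001A
      = 0x24769A
Bytes: (v>>16)&0xFF=24, (v>>8)&0xFF=76, v&0xFF=9A

Answer: 0x24769A 24 76 9A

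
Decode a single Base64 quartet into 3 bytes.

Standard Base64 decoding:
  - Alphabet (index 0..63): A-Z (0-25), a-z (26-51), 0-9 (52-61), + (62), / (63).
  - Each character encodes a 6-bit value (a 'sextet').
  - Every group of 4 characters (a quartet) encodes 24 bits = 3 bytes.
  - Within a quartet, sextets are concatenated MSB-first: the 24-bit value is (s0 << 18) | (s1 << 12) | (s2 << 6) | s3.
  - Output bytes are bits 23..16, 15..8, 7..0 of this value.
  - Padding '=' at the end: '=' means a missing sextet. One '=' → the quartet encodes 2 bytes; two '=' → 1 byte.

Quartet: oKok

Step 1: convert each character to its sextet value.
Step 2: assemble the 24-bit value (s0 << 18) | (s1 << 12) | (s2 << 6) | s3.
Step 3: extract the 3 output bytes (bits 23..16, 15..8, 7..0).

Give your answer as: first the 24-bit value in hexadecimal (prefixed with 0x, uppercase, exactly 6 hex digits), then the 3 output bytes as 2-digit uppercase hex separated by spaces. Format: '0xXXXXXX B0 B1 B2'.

Answer: 0xA0AA24 A0 AA 24

Derivation:
Sextets: o=40, K=10, o=40, k=36
24-bit: (40<<18) | (10<<12) | (40<<6) | 36
      = 0xA00000 | 0x00A000 | 0x000A00 | 0x000024
      = 0xA0AA24
Bytes: (v>>16)&0xFF=A0, (v>>8)&0xFF=AA, v&0xFF=24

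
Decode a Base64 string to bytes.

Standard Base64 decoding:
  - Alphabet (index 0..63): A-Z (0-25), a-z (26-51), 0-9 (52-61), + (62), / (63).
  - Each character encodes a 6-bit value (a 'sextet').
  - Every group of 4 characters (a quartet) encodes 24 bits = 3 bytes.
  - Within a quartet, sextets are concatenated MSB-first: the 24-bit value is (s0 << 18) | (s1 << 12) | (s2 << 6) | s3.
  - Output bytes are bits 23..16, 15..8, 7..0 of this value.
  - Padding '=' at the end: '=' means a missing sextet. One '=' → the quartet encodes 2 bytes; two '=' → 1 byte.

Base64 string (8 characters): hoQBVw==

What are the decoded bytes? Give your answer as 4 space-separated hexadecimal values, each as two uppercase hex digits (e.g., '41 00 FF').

Answer: 86 84 01 57

Derivation:
After char 0 ('h'=33): chars_in_quartet=1 acc=0x21 bytes_emitted=0
After char 1 ('o'=40): chars_in_quartet=2 acc=0x868 bytes_emitted=0
After char 2 ('Q'=16): chars_in_quartet=3 acc=0x21A10 bytes_emitted=0
After char 3 ('B'=1): chars_in_quartet=4 acc=0x868401 -> emit 86 84 01, reset; bytes_emitted=3
After char 4 ('V'=21): chars_in_quartet=1 acc=0x15 bytes_emitted=3
After char 5 ('w'=48): chars_in_quartet=2 acc=0x570 bytes_emitted=3
Padding '==': partial quartet acc=0x570 -> emit 57; bytes_emitted=4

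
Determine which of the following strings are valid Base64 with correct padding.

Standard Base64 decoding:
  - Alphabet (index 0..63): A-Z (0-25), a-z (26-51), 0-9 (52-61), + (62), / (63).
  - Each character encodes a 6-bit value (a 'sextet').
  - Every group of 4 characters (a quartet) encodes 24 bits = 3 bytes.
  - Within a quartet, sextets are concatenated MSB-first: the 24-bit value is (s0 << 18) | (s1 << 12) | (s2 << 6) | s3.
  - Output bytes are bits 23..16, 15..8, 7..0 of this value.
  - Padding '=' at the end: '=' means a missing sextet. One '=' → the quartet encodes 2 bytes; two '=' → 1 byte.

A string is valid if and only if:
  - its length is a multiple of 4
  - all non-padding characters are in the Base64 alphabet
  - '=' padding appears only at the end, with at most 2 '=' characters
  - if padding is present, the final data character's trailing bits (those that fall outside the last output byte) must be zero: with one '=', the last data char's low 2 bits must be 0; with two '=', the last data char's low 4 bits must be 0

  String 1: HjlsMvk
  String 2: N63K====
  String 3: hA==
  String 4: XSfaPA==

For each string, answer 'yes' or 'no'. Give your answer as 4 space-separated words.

Answer: no no yes yes

Derivation:
String 1: 'HjlsMvk' → invalid (len=7 not mult of 4)
String 2: 'N63K====' → invalid (4 pad chars (max 2))
String 3: 'hA==' → valid
String 4: 'XSfaPA==' → valid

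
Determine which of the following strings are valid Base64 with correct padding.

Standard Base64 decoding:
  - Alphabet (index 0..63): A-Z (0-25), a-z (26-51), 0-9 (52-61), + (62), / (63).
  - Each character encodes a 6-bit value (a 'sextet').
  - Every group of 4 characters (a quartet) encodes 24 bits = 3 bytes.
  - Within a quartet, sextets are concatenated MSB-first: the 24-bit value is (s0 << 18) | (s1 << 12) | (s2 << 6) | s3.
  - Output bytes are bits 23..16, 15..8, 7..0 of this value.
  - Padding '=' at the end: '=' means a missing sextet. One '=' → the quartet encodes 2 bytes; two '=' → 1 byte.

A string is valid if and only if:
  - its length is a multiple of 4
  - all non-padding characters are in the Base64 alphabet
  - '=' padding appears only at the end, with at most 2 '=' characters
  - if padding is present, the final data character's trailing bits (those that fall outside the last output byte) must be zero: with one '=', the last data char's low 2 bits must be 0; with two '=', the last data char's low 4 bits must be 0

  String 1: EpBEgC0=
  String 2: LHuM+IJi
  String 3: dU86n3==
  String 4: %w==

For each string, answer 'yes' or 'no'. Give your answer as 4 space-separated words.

String 1: 'EpBEgC0=' → valid
String 2: 'LHuM+IJi' → valid
String 3: 'dU86n3==' → invalid (bad trailing bits)
String 4: '%w==' → invalid (bad char(s): ['%'])

Answer: yes yes no no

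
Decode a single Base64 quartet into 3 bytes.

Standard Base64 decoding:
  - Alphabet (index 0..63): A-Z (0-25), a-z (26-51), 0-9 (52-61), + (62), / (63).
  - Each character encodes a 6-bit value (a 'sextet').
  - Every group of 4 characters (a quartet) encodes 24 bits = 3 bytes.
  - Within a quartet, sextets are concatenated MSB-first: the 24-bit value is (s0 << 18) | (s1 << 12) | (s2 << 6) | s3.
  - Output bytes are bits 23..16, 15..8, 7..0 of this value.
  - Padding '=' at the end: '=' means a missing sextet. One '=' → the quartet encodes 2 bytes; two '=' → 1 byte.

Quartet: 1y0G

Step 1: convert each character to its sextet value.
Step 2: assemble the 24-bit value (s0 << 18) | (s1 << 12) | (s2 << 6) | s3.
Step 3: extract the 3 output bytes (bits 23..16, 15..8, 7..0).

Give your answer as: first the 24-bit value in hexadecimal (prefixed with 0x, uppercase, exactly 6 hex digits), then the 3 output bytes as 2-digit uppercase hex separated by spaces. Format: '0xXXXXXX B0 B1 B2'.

Answer: 0xD72D06 D7 2D 06

Derivation:
Sextets: 1=53, y=50, 0=52, G=6
24-bit: (53<<18) | (50<<12) | (52<<6) | 6
      = 0xD40000 | 0x032000 | 0x000D00 | 0x000006
      = 0xD72D06
Bytes: (v>>16)&0xFF=D7, (v>>8)&0xFF=2D, v&0xFF=06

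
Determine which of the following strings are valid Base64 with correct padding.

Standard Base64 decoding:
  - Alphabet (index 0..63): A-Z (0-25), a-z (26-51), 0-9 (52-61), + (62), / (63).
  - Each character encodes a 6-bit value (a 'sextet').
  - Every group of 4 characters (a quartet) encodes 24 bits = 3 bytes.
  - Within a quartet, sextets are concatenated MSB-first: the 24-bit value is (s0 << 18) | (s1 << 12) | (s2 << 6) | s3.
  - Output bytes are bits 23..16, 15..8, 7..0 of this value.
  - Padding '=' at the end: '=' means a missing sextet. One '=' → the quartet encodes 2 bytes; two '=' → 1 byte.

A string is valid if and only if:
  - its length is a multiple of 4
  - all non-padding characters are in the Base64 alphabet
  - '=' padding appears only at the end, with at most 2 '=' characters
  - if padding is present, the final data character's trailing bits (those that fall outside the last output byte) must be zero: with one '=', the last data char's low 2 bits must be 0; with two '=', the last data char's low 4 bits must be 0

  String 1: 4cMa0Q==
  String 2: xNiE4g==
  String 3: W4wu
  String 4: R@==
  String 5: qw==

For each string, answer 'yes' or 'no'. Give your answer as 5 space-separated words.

String 1: '4cMa0Q==' → valid
String 2: 'xNiE4g==' → valid
String 3: 'W4wu' → valid
String 4: 'R@==' → invalid (bad char(s): ['@'])
String 5: 'qw==' → valid

Answer: yes yes yes no yes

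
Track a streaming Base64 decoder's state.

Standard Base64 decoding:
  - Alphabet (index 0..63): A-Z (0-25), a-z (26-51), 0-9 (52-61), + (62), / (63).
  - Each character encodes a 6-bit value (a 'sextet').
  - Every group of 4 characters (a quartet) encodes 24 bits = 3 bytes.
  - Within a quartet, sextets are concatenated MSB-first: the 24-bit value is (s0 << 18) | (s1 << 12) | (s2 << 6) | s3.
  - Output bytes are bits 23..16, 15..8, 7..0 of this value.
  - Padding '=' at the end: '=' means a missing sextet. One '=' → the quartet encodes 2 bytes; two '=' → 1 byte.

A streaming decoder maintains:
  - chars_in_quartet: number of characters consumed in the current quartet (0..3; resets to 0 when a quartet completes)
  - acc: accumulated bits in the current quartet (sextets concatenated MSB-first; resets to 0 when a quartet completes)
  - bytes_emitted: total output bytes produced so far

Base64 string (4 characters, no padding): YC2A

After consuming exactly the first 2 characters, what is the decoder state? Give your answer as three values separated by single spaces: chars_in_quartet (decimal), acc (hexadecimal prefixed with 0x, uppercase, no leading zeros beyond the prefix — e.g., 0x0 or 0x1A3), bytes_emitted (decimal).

After char 0 ('Y'=24): chars_in_quartet=1 acc=0x18 bytes_emitted=0
After char 1 ('C'=2): chars_in_quartet=2 acc=0x602 bytes_emitted=0

Answer: 2 0x602 0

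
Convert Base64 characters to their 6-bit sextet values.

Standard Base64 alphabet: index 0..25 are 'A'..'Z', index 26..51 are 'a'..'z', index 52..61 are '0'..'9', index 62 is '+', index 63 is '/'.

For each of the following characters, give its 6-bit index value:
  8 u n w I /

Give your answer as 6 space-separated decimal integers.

Answer: 60 46 39 48 8 63

Derivation:
'8': 0..9 range, 52 + ord('8') − ord('0') = 60
'u': a..z range, 26 + ord('u') − ord('a') = 46
'n': a..z range, 26 + ord('n') − ord('a') = 39
'w': a..z range, 26 + ord('w') − ord('a') = 48
'I': A..Z range, ord('I') − ord('A') = 8
'/': index 63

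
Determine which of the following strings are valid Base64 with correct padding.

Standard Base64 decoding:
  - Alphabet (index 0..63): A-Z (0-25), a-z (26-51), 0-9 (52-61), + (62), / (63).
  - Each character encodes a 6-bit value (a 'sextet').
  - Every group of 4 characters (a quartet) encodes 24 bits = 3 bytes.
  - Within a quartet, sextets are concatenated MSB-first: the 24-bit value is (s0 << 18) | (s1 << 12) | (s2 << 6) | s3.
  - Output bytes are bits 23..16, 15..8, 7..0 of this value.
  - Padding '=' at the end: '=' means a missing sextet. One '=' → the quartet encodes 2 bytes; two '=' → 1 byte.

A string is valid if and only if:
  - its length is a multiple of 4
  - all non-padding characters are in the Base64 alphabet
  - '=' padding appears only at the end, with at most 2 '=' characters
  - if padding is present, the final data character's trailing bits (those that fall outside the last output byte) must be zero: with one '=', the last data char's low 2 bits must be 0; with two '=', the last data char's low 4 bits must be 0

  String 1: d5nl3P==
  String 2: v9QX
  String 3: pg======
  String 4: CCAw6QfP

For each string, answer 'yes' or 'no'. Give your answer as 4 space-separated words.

Answer: no yes no yes

Derivation:
String 1: 'd5nl3P==' → invalid (bad trailing bits)
String 2: 'v9QX' → valid
String 3: 'pg======' → invalid (6 pad chars (max 2))
String 4: 'CCAw6QfP' → valid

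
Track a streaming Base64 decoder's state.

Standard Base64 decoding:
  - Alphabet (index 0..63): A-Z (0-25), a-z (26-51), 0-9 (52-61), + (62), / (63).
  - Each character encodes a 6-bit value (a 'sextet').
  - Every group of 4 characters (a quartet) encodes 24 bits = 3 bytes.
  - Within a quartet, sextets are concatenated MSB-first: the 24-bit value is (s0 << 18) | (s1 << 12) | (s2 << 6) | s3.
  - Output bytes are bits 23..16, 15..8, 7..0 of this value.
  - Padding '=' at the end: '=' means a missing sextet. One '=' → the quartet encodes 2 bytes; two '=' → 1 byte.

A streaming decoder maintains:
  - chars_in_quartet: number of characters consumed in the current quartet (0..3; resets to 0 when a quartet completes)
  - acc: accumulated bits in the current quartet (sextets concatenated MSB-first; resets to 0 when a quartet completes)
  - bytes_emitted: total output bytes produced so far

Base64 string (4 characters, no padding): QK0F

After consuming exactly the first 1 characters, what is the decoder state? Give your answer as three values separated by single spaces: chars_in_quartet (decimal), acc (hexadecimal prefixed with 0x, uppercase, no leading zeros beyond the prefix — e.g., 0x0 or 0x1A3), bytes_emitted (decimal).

After char 0 ('Q'=16): chars_in_quartet=1 acc=0x10 bytes_emitted=0

Answer: 1 0x10 0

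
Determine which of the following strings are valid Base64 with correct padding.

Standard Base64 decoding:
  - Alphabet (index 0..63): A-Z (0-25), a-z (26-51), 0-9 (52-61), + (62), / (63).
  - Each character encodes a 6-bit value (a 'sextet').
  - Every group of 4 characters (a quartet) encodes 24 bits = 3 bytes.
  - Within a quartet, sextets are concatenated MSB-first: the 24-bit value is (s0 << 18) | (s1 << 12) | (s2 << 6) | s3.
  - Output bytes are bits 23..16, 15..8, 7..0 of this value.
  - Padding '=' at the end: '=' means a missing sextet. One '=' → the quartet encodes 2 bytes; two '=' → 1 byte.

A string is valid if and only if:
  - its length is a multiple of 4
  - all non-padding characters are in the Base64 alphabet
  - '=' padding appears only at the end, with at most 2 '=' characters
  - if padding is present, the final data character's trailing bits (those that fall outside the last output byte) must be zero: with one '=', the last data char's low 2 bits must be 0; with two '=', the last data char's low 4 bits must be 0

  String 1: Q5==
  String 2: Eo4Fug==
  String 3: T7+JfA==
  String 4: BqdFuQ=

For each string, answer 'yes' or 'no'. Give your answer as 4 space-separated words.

Answer: no yes yes no

Derivation:
String 1: 'Q5==' → invalid (bad trailing bits)
String 2: 'Eo4Fug==' → valid
String 3: 'T7+JfA==' → valid
String 4: 'BqdFuQ=' → invalid (len=7 not mult of 4)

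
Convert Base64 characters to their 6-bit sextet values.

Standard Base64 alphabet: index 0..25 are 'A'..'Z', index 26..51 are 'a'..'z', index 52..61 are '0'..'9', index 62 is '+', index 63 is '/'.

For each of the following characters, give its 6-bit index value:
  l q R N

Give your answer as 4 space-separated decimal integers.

'l': a..z range, 26 + ord('l') − ord('a') = 37
'q': a..z range, 26 + ord('q') − ord('a') = 42
'R': A..Z range, ord('R') − ord('A') = 17
'N': A..Z range, ord('N') − ord('A') = 13

Answer: 37 42 17 13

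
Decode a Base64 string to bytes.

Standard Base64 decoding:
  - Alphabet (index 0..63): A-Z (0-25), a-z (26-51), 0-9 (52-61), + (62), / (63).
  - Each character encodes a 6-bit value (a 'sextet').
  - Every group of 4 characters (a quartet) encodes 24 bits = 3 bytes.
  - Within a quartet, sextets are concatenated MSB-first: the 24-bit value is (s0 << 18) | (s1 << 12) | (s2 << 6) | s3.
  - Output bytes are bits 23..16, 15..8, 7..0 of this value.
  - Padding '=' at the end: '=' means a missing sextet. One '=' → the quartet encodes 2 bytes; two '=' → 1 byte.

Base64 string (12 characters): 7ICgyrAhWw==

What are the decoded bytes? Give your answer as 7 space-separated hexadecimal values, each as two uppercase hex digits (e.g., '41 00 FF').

After char 0 ('7'=59): chars_in_quartet=1 acc=0x3B bytes_emitted=0
After char 1 ('I'=8): chars_in_quartet=2 acc=0xEC8 bytes_emitted=0
After char 2 ('C'=2): chars_in_quartet=3 acc=0x3B202 bytes_emitted=0
After char 3 ('g'=32): chars_in_quartet=4 acc=0xEC80A0 -> emit EC 80 A0, reset; bytes_emitted=3
After char 4 ('y'=50): chars_in_quartet=1 acc=0x32 bytes_emitted=3
After char 5 ('r'=43): chars_in_quartet=2 acc=0xCAB bytes_emitted=3
After char 6 ('A'=0): chars_in_quartet=3 acc=0x32AC0 bytes_emitted=3
After char 7 ('h'=33): chars_in_quartet=4 acc=0xCAB021 -> emit CA B0 21, reset; bytes_emitted=6
After char 8 ('W'=22): chars_in_quartet=1 acc=0x16 bytes_emitted=6
After char 9 ('w'=48): chars_in_quartet=2 acc=0x5B0 bytes_emitted=6
Padding '==': partial quartet acc=0x5B0 -> emit 5B; bytes_emitted=7

Answer: EC 80 A0 CA B0 21 5B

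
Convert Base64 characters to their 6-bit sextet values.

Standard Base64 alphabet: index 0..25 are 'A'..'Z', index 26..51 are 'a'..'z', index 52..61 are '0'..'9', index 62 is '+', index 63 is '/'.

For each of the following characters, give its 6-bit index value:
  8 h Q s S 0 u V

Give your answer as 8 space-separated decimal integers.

'8': 0..9 range, 52 + ord('8') − ord('0') = 60
'h': a..z range, 26 + ord('h') − ord('a') = 33
'Q': A..Z range, ord('Q') − ord('A') = 16
's': a..z range, 26 + ord('s') − ord('a') = 44
'S': A..Z range, ord('S') − ord('A') = 18
'0': 0..9 range, 52 + ord('0') − ord('0') = 52
'u': a..z range, 26 + ord('u') − ord('a') = 46
'V': A..Z range, ord('V') − ord('A') = 21

Answer: 60 33 16 44 18 52 46 21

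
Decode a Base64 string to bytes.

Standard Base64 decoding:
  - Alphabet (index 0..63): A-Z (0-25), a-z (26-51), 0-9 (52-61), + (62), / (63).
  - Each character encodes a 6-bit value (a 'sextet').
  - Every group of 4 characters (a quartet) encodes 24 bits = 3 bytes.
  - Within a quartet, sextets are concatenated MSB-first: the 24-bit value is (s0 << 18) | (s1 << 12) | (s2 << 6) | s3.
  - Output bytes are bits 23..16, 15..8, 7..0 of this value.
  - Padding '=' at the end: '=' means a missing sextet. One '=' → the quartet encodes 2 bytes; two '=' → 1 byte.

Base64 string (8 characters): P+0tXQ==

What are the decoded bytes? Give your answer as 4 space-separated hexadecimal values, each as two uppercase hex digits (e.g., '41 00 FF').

After char 0 ('P'=15): chars_in_quartet=1 acc=0xF bytes_emitted=0
After char 1 ('+'=62): chars_in_quartet=2 acc=0x3FE bytes_emitted=0
After char 2 ('0'=52): chars_in_quartet=3 acc=0xFFB4 bytes_emitted=0
After char 3 ('t'=45): chars_in_quartet=4 acc=0x3FED2D -> emit 3F ED 2D, reset; bytes_emitted=3
After char 4 ('X'=23): chars_in_quartet=1 acc=0x17 bytes_emitted=3
After char 5 ('Q'=16): chars_in_quartet=2 acc=0x5D0 bytes_emitted=3
Padding '==': partial quartet acc=0x5D0 -> emit 5D; bytes_emitted=4

Answer: 3F ED 2D 5D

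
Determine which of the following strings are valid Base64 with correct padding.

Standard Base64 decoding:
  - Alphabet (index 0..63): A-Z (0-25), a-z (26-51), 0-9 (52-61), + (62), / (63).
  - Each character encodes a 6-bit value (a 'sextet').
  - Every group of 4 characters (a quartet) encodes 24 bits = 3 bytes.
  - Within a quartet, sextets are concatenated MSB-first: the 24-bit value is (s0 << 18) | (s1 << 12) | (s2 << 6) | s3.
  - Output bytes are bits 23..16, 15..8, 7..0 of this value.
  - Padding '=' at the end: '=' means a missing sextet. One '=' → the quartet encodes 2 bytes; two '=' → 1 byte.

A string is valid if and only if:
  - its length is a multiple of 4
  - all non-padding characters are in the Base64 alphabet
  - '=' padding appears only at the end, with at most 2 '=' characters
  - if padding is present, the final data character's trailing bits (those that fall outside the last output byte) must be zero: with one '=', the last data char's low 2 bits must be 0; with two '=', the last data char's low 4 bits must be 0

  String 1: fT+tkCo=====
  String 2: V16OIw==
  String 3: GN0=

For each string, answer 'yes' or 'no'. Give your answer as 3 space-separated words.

String 1: 'fT+tkCo=====' → invalid (5 pad chars (max 2))
String 2: 'V16OIw==' → valid
String 3: 'GN0=' → valid

Answer: no yes yes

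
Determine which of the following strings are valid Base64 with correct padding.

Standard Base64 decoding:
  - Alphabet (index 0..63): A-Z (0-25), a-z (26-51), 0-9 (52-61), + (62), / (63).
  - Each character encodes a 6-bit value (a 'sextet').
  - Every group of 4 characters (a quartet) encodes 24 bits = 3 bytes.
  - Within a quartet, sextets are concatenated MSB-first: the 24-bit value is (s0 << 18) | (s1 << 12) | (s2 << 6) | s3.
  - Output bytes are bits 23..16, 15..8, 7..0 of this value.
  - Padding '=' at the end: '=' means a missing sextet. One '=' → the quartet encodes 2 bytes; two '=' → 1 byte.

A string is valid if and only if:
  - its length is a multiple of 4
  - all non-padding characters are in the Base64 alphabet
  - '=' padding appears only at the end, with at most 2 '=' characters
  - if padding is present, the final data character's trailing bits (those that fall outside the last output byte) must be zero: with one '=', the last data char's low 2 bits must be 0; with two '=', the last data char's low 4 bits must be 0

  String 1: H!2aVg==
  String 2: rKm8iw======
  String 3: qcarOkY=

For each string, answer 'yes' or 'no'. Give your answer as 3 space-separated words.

String 1: 'H!2aVg==' → invalid (bad char(s): ['!'])
String 2: 'rKm8iw======' → invalid (6 pad chars (max 2))
String 3: 'qcarOkY=' → valid

Answer: no no yes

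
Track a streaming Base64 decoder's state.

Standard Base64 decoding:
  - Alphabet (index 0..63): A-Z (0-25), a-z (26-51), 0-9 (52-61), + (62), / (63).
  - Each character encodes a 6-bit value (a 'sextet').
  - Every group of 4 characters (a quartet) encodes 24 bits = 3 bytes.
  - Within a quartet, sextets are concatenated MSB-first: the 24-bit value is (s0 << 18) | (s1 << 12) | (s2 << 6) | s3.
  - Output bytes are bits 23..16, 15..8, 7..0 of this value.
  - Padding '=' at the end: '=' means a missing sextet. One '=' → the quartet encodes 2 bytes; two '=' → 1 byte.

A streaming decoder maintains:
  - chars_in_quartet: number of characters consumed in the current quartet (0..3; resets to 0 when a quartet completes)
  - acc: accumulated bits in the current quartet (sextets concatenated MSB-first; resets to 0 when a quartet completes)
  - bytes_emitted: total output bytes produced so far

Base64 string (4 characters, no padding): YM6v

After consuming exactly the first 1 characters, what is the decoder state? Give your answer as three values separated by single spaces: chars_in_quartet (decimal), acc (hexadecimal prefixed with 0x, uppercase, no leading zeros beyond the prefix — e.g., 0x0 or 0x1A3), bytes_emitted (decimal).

Answer: 1 0x18 0

Derivation:
After char 0 ('Y'=24): chars_in_quartet=1 acc=0x18 bytes_emitted=0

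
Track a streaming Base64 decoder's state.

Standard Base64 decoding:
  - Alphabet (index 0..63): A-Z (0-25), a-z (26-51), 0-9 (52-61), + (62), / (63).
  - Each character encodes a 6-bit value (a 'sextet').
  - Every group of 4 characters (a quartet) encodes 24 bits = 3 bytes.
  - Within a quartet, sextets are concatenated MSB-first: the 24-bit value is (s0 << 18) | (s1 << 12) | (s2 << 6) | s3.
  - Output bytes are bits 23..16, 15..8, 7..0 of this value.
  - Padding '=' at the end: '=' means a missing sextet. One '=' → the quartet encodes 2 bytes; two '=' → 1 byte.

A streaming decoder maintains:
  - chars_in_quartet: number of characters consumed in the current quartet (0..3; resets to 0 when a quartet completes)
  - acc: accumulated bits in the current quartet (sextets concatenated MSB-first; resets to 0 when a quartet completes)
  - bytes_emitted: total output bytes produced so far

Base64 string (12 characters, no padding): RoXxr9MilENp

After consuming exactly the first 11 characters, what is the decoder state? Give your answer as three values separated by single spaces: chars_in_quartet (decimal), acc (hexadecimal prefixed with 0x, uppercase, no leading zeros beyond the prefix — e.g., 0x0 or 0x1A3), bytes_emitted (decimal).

Answer: 3 0x2510D 6

Derivation:
After char 0 ('R'=17): chars_in_quartet=1 acc=0x11 bytes_emitted=0
After char 1 ('o'=40): chars_in_quartet=2 acc=0x468 bytes_emitted=0
After char 2 ('X'=23): chars_in_quartet=3 acc=0x11A17 bytes_emitted=0
After char 3 ('x'=49): chars_in_quartet=4 acc=0x4685F1 -> emit 46 85 F1, reset; bytes_emitted=3
After char 4 ('r'=43): chars_in_quartet=1 acc=0x2B bytes_emitted=3
After char 5 ('9'=61): chars_in_quartet=2 acc=0xAFD bytes_emitted=3
After char 6 ('M'=12): chars_in_quartet=3 acc=0x2BF4C bytes_emitted=3
After char 7 ('i'=34): chars_in_quartet=4 acc=0xAFD322 -> emit AF D3 22, reset; bytes_emitted=6
After char 8 ('l'=37): chars_in_quartet=1 acc=0x25 bytes_emitted=6
After char 9 ('E'=4): chars_in_quartet=2 acc=0x944 bytes_emitted=6
After char 10 ('N'=13): chars_in_quartet=3 acc=0x2510D bytes_emitted=6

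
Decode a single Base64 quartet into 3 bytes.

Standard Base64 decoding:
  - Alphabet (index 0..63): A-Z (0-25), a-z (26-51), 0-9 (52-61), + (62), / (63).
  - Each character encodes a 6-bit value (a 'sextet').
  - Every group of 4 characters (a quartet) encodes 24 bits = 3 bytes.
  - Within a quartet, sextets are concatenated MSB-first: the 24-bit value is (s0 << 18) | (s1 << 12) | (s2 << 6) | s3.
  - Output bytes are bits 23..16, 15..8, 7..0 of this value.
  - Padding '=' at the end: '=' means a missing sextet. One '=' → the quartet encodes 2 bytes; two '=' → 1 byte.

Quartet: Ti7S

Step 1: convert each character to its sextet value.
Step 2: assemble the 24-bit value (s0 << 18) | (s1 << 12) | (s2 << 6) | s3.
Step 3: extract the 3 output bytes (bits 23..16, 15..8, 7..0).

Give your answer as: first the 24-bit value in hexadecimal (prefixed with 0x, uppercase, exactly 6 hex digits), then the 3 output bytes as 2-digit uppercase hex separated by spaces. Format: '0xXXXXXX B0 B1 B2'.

Answer: 0x4E2ED2 4E 2E D2

Derivation:
Sextets: T=19, i=34, 7=59, S=18
24-bit: (19<<18) | (34<<12) | (59<<6) | 18
      = 0x4C0000 | 0x022000 | 0x000EC0 | 0x000012
      = 0x4E2ED2
Bytes: (v>>16)&0xFF=4E, (v>>8)&0xFF=2E, v&0xFF=D2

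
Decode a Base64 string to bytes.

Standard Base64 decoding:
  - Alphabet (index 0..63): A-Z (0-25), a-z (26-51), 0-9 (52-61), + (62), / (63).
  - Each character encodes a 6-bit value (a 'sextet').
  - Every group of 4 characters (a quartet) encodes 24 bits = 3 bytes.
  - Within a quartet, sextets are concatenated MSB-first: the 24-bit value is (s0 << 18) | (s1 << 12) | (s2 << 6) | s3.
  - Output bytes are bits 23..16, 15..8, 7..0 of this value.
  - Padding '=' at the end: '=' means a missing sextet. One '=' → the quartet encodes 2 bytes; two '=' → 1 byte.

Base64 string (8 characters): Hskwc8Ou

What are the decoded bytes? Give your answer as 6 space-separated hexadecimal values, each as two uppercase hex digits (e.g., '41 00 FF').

Answer: 1E C9 30 73 C3 AE

Derivation:
After char 0 ('H'=7): chars_in_quartet=1 acc=0x7 bytes_emitted=0
After char 1 ('s'=44): chars_in_quartet=2 acc=0x1EC bytes_emitted=0
After char 2 ('k'=36): chars_in_quartet=3 acc=0x7B24 bytes_emitted=0
After char 3 ('w'=48): chars_in_quartet=4 acc=0x1EC930 -> emit 1E C9 30, reset; bytes_emitted=3
After char 4 ('c'=28): chars_in_quartet=1 acc=0x1C bytes_emitted=3
After char 5 ('8'=60): chars_in_quartet=2 acc=0x73C bytes_emitted=3
After char 6 ('O'=14): chars_in_quartet=3 acc=0x1CF0E bytes_emitted=3
After char 7 ('u'=46): chars_in_quartet=4 acc=0x73C3AE -> emit 73 C3 AE, reset; bytes_emitted=6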